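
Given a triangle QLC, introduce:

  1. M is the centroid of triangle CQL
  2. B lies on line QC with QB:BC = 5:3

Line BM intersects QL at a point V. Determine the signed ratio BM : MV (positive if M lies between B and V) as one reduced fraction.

BM:MV = 7/8

Work in coordinates with Q = (0, 0), L = (1, 0), C = (0, 1).
1. M is the centroid of triangle CQL ⇒ M = (1/3, 1/3)
2. B lies on line QC with QB:BC = 5:3 ⇒ B = (0, 5/8)
line BM meets QL at V = (5/7, 0)
M = B + t·(V−B) with t = 7/15, so BM:MV = 7/15:8/15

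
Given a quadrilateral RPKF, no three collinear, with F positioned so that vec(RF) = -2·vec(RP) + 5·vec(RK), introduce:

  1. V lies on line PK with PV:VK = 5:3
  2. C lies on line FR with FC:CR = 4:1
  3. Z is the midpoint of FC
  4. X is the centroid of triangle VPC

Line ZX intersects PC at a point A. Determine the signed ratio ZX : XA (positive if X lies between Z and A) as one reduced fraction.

Set R = (0, 0), P = (1, 0), K = (0, 1), F = (-2, 5); any affine frame gives the same invariant.
1. V lies on line PK with PV:VK = 5:3 ⇒ V = (3/8, 5/8)
2. C lies on line FR with FC:CR = 4:1 ⇒ C = (-2/5, 1)
3. Z is the midpoint of FC ⇒ Z = (-6/5, 3)
4. X is the centroid of triangle VPC ⇒ X = (13/40, 13/24)
line ZX meets PC at A = (9/23, 10/23)
X = Z + t·(A−Z) with t = 23/24, so ZX:XA = 23/24:1/24

ZX:XA = 23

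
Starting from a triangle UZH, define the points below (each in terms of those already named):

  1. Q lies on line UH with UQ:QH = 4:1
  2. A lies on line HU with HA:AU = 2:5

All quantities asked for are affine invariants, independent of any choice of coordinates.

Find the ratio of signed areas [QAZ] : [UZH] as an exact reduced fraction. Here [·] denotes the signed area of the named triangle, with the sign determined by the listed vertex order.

[QAZ]:[UZH] = 3/35

Assign U = (0, 0), Z = (1, 0), H = (0, 1) — the answer is frame-independent, so this choice is without loss of generality.
1. Q lies on line UH with UQ:QH = 4:1 ⇒ Q = (0, 4/5)
2. A lies on line HU with HA:AU = 2:5 ⇒ A = (0, 5/7)
2·[QAZ] = 3/35, 2·[UZH] = 1
[QAZ]:[UZH] = 3/35:1 = 3/35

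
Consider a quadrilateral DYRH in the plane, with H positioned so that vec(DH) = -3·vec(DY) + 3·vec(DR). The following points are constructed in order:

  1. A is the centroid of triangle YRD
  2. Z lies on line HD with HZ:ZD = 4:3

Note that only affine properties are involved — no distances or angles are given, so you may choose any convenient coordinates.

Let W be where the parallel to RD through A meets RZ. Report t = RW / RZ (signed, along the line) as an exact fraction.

Choose coordinates D = (0, 0), Y = (1, 0), R = (0, 1), H = (-3, 3).
1. A is the centroid of triangle YRD ⇒ A = (1/3, 1/3)
2. Z lies on line HD with HZ:ZD = 4:3 ⇒ Z = (-9/7, 9/7)
through A parallel to RD: direction (0, -1); meets RZ at W = (1/3, 25/27)
W = R + t·(Z−R) with t = -7/27

t = -7/27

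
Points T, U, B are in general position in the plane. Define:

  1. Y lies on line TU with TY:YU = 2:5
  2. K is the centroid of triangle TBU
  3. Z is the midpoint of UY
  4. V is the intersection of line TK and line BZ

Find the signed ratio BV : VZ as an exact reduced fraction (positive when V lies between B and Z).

BV:VZ = 14/9

Work in coordinates with T = (0, 0), U = (1, 0), B = (0, 1).
1. Y lies on line TU with TY:YU = 2:5 ⇒ Y = (2/7, 0)
2. K is the centroid of triangle TBU ⇒ K = (1/3, 1/3)
3. Z is the midpoint of UY ⇒ Z = (9/14, 0)
4. V is the intersection of line TK and line BZ ⇒ V = (9/23, 9/23)
V = B + t·(Z−B) with t = 14/23, so BV:VZ = t:(1−t) = 14/23:9/23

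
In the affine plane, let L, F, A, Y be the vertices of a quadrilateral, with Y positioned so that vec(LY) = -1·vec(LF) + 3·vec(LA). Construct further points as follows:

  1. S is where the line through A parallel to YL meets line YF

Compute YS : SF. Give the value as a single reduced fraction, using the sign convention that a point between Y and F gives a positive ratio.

YS:SF = 1/2

Set L = (0, 0), F = (1, 0), A = (0, 1), Y = (-1, 3); any affine frame gives the same invariant.
1. S is where the line through A parallel to YL meets line YF ⇒ S = (-1/3, 2)
S = Y + t·(F−Y) with t = 1/3, so YS:SF = t:(1−t) = 1/3:2/3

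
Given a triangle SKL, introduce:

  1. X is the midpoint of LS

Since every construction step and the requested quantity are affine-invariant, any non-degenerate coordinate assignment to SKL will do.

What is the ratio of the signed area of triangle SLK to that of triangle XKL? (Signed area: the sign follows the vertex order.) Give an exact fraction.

Assign S = (0, 0), K = (1, 0), L = (0, 1) — the answer is frame-independent, so this choice is without loss of generality.
1. X is the midpoint of LS ⇒ X = (0, 1/2)
2·[SLK] = -1, 2·[XKL] = 1/2
[SLK]:[XKL] = -1:1/2 = -2

[SLK]:[XKL] = -2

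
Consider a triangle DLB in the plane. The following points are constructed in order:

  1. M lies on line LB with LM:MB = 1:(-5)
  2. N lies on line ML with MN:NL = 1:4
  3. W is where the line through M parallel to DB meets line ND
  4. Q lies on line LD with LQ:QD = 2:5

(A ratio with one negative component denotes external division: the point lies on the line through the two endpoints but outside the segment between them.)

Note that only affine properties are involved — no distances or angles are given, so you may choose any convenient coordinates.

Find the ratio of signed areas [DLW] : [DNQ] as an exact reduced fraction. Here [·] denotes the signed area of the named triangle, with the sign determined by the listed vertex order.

[DLW]:[DNQ] = -35/24

Work in coordinates with D = (0, 0), L = (1, 0), B = (0, 1).
1. M lies on line LB with LM:MB = 1:(-5) ⇒ M = (5/4, -1/4)
2. N lies on line ML with MN:NL = 1:4 ⇒ N = (6/5, -1/5)
3. W is where the line through M parallel to DB meets line ND ⇒ W = (5/4, -5/24)
4. Q lies on line LD with LQ:QD = 2:5 ⇒ Q = (5/7, 0)
2·[DLW] = -5/24, 2·[DNQ] = 1/7
[DLW]:[DNQ] = -5/24:1/7 = -35/24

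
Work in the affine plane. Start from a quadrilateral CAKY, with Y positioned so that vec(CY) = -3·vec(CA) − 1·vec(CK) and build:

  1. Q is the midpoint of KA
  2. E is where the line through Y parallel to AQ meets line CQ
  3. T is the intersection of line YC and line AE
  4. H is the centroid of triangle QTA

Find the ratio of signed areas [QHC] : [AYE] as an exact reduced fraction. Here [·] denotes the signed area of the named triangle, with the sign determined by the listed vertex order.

Work in coordinates with C = (0, 0), A = (1, 0), K = (0, 1), Y = (-3, -1).
1. Q is the midpoint of KA ⇒ Q = (1/2, 1/2)
2. E is where the line through Y parallel to AQ meets line CQ ⇒ E = (-2, -2)
3. T is the intersection of line YC and line AE ⇒ T = (2, 2/3)
4. H is the centroid of triangle QTA ⇒ H = (7/6, 7/18)
2·[QHC] = -7/18, 2·[AYE] = 5
[QHC]:[AYE] = -7/18:5 = -7/90

[QHC]:[AYE] = -7/90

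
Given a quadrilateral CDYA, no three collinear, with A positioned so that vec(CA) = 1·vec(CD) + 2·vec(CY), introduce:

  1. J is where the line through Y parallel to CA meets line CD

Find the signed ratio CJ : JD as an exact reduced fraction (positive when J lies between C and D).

CJ:JD = -1/3

Choose coordinates C = (0, 0), D = (1, 0), Y = (0, 1), A = (1, 2).
1. J is where the line through Y parallel to CA meets line CD ⇒ J = (-1/2, 0)
J = C + t·(D−C) with t = -1/2, so CJ:JD = t:(1−t) = -1/2:3/2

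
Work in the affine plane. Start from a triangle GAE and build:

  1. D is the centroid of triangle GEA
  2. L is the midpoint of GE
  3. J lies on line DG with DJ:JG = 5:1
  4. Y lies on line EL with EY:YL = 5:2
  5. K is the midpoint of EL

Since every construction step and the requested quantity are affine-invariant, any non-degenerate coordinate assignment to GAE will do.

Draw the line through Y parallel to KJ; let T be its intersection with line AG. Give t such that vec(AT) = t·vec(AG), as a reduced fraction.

t = 166/175

Set G = (0, 0), A = (1, 0), E = (0, 1); any affine frame gives the same invariant.
1. D is the centroid of triangle GEA ⇒ D = (1/3, 1/3)
2. L is the midpoint of GE ⇒ L = (0, 1/2)
3. J lies on line DG with DJ:JG = 5:1 ⇒ J = (1/18, 1/18)
4. Y lies on line EL with EY:YL = 5:2 ⇒ Y = (0, 9/14)
5. K is the midpoint of EL ⇒ K = (0, 3/4)
through Y parallel to KJ: direction (1/18, -25/36); meets AG at T = (9/175, 0)
T = A + t·(G−A) with t = 166/175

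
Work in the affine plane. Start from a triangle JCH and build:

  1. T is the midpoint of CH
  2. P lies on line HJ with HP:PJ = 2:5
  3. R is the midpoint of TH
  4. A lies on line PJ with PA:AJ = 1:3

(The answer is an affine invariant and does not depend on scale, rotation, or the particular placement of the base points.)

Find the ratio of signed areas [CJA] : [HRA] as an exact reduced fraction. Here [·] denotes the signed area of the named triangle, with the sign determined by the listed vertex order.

Choose coordinates J = (0, 0), C = (1, 0), H = (0, 1).
1. T is the midpoint of CH ⇒ T = (1/2, 1/2)
2. P lies on line HJ with HP:PJ = 2:5 ⇒ P = (0, 5/7)
3. R is the midpoint of TH ⇒ R = (1/4, 3/4)
4. A lies on line PJ with PA:AJ = 1:3 ⇒ A = (0, 15/28)
2·[CJA] = -15/28, 2·[HRA] = -13/112
[CJA]:[HRA] = -15/28:-13/112 = 60/13

[CJA]:[HRA] = 60/13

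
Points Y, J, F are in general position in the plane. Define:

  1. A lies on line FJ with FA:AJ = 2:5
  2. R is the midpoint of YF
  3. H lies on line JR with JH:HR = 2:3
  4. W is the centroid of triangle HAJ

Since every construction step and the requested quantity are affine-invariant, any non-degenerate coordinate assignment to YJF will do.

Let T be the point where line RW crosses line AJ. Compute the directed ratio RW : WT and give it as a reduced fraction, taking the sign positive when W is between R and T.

Set Y = (0, 0), J = (1, 0), F = (0, 1); any affine frame gives the same invariant.
1. A lies on line FJ with FA:AJ = 2:5 ⇒ A = (2/7, 5/7)
2. R is the midpoint of YF ⇒ R = (0, 1/2)
3. H lies on line JR with JH:HR = 2:3 ⇒ H = (3/5, 1/5)
4. W is the centroid of triangle HAJ ⇒ W = (22/35, 32/105)
line RW meets AJ at T = (66/91, 25/91)
W = R + t·(T−R) with t = 13/15, so RW:WT = 13/15:2/15

RW:WT = 13/2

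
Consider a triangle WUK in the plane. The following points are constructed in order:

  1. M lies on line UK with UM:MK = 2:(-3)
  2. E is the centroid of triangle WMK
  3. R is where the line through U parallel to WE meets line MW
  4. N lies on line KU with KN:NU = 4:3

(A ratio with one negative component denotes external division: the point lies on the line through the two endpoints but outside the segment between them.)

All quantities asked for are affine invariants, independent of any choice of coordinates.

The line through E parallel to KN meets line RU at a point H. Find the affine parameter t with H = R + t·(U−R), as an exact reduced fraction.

Assign W = (0, 0), U = (1, 0), K = (0, 1) — the answer is frame-independent, so this choice is without loss of generality.
1. M lies on line UK with UM:MK = 2:(-3) ⇒ M = (3, -2)
2. E is the centroid of triangle WMK ⇒ E = (1, -1/3)
3. R is where the line through U parallel to WE meets line MW ⇒ R = (-1, 2/3)
4. N lies on line KU with KN:NU = 4:3 ⇒ N = (4/7, 3/7)
through E parallel to KN: direction (4/7, -4/7); meets RU at H = (1/2, 1/6)
H = R + t·(U−R) with t = 3/4

t = 3/4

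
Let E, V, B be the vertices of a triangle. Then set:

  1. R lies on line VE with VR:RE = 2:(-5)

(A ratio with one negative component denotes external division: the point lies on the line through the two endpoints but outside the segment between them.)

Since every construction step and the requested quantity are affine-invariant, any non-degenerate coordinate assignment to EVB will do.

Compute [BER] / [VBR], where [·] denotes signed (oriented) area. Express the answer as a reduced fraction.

Choose coordinates E = (0, 0), V = (1, 0), B = (0, 1).
1. R lies on line VE with VR:RE = 2:(-5) ⇒ R = (5/3, 0)
2·[BER] = 5/3, 2·[VBR] = -2/3
[BER]:[VBR] = 5/3:-2/3 = -5/2

[BER]:[VBR] = -5/2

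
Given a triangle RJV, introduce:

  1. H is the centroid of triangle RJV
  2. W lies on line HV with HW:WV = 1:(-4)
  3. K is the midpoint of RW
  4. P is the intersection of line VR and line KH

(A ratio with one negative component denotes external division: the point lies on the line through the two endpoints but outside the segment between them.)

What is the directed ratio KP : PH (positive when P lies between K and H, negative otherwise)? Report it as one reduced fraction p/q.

KP:PH = -2/3

Work in coordinates with R = (0, 0), J = (1, 0), V = (0, 1).
1. H is the centroid of triangle RJV ⇒ H = (1/3, 1/3)
2. W lies on line HV with HW:WV = 1:(-4) ⇒ W = (4/9, 1/9)
3. K is the midpoint of RW ⇒ K = (2/9, 1/18)
4. P is the intersection of line VR and line KH ⇒ P = (0, -1/2)
P = K + t·(H−K) with t = -2, so KP:PH = t:(1−t) = -2:3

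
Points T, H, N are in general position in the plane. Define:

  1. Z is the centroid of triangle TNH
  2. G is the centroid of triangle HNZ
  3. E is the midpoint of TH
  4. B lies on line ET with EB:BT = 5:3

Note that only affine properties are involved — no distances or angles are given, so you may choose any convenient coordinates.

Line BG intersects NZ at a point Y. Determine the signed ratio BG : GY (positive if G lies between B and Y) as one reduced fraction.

Choose coordinates T = (0, 0), H = (1, 0), N = (0, 1).
1. Z is the centroid of triangle TNH ⇒ Z = (1/3, 1/3)
2. G is the centroid of triangle HNZ ⇒ G = (4/9, 4/9)
3. E is the midpoint of TH ⇒ E = (1/2, 0)
4. B lies on line ET with EB:BT = 5:3 ⇒ B = (3/16, 0)
line BG meets NZ at Y = (49/138, 20/69)
G = B + t·(Y−B) with t = 23/15, so BG:GY = 23/15:-8/15

BG:GY = -23/8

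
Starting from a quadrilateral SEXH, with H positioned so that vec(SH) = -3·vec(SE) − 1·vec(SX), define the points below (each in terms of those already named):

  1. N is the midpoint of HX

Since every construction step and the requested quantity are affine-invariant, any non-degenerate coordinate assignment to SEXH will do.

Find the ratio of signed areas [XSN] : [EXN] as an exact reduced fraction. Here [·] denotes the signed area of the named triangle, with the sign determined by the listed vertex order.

[XSN]:[EXN] = -3/5

Set S = (0, 0), E = (1, 0), X = (0, 1), H = (-3, -1); any affine frame gives the same invariant.
1. N is the midpoint of HX ⇒ N = (-3/2, 0)
2·[XSN] = -3/2, 2·[EXN] = 5/2
[XSN]:[EXN] = -3/2:5/2 = -3/5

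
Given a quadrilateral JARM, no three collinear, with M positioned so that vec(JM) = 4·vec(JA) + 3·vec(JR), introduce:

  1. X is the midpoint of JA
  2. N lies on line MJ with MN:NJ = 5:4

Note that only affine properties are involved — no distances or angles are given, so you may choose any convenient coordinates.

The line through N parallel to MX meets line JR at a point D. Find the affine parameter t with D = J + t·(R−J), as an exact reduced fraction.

t = -4/21

Set J = (0, 0), A = (1, 0), R = (0, 1), M = (4, 3); any affine frame gives the same invariant.
1. X is the midpoint of JA ⇒ X = (1/2, 0)
2. N lies on line MJ with MN:NJ = 5:4 ⇒ N = (16/9, 4/3)
through N parallel to MX: direction (-7/2, -3); meets JR at D = (0, -4/21)
D = J + t·(R−J) with t = -4/21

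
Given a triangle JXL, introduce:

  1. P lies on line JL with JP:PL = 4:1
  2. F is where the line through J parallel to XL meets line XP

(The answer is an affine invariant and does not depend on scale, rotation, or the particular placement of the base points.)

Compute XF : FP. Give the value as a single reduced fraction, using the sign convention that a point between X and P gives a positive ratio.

XF:FP = -5/4

Work in coordinates with J = (0, 0), X = (1, 0), L = (0, 1).
1. P lies on line JL with JP:PL = 4:1 ⇒ P = (0, 4/5)
2. F is where the line through J parallel to XL meets line XP ⇒ F = (-4, 4)
F = X + t·(P−X) with t = 5, so XF:FP = t:(1−t) = 5:-4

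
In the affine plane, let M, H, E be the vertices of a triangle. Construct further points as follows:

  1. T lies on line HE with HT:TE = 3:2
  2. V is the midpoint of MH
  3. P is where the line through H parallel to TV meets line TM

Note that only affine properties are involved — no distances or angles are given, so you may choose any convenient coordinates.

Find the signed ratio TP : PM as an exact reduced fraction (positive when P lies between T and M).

TP:PM = -1/2

Choose coordinates M = (0, 0), H = (1, 0), E = (0, 1).
1. T lies on line HE with HT:TE = 3:2 ⇒ T = (2/5, 3/5)
2. V is the midpoint of MH ⇒ V = (1/2, 0)
3. P is where the line through H parallel to TV meets line TM ⇒ P = (4/5, 6/5)
P = T + t·(M−T) with t = -1, so TP:PM = t:(1−t) = -1:2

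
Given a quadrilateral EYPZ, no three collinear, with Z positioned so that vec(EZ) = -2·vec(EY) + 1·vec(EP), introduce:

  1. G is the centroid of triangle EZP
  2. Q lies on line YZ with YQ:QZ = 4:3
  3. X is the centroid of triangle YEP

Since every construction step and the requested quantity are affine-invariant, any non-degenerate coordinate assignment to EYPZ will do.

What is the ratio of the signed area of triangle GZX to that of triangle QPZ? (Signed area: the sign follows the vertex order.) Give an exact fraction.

[GZX]:[QPZ] = 7/54

Assign E = (0, 0), Y = (1, 0), P = (0, 1), Z = (-2, 1) — the answer is frame-independent, so this choice is without loss of generality.
1. G is the centroid of triangle EZP ⇒ G = (-2/3, 2/3)
2. Q lies on line YZ with YQ:QZ = 4:3 ⇒ Q = (-5/7, 4/7)
3. X is the centroid of triangle YEP ⇒ X = (1/3, 1/3)
2·[GZX] = 1/9, 2·[QPZ] = 6/7
[GZX]:[QPZ] = 1/9:6/7 = 7/54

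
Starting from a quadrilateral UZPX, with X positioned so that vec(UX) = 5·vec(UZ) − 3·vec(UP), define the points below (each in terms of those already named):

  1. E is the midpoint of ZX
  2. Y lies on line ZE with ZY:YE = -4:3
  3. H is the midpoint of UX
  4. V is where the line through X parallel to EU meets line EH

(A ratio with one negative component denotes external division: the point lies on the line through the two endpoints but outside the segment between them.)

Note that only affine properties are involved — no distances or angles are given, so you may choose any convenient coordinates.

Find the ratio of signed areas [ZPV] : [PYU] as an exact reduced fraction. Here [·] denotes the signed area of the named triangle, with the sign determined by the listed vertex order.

[ZPV]:[PYU] = -1/18

Set U = (0, 0), Z = (1, 0), P = (0, 1), X = (5, -3); any affine frame gives the same invariant.
1. E is the midpoint of ZX ⇒ E = (3, -3/2)
2. Y lies on line ZE with ZY:YE = -4:3 ⇒ Y = (9, -6)
3. H is the midpoint of UX ⇒ H = (5/2, -3/2)
4. V is where the line through X parallel to EU meets line EH ⇒ V = (2, -3/2)
2·[ZPV] = 1/2, 2·[PYU] = -9
[ZPV]:[PYU] = 1/2:-9 = -1/18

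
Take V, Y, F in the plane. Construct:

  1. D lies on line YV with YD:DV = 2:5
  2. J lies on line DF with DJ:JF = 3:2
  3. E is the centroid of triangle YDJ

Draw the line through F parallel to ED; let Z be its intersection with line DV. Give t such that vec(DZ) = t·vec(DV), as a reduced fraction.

t = 2/3

Choose coordinates V = (0, 0), Y = (1, 0), F = (0, 1).
1. D lies on line YV with YD:DV = 2:5 ⇒ D = (5/7, 0)
2. J lies on line DF with DJ:JF = 3:2 ⇒ J = (2/7, 3/5)
3. E is the centroid of triangle YDJ ⇒ E = (2/3, 1/5)
through F parallel to ED: direction (1/21, -1/5); meets DV at Z = (5/21, 0)
Z = D + t·(V−D) with t = 2/3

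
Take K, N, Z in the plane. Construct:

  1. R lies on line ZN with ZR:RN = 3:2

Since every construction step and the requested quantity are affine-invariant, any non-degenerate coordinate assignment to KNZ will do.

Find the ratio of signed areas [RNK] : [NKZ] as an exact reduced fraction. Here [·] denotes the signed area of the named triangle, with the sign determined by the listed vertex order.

[RNK]:[NKZ] = 2/5

Work in coordinates with K = (0, 0), N = (1, 0), Z = (0, 1).
1. R lies on line ZN with ZR:RN = 3:2 ⇒ R = (3/5, 2/5)
2·[RNK] = -2/5, 2·[NKZ] = -1
[RNK]:[NKZ] = -2/5:-1 = 2/5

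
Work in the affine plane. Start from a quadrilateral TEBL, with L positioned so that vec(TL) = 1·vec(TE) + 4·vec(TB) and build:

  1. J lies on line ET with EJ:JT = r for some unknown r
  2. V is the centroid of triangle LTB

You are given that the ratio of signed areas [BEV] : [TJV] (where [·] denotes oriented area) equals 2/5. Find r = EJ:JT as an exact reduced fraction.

r = -1/3

Work in coordinates with T = (0, 0), E = (1, 0), B = (0, 1), L = (1, 4).
1. With EJ:JT = r, write λ = r/(r+1) so J = E + λ·(T−E); J is affine-linear in λ
2. V is the centroid of triangle LTB ⇒ V = (1/3, 5/3)
Every point depending on J is an affine combination of J and λ-independent points, so each such coordinate is linear in λ; the λ² term in each signed area is a multiple of (T−E)×(T−E) = 0, so 2·[BEV] and 2·[TJV] are each linear in λ. Evaluating at λ=0 and λ=1:
  2·[BEV] = 1,   2·[TJV] = -5/3·λ + 5/3
So [BEV]:[TJV] = (1) / (-5/3·λ + 5/3). Setting this equal to 2/5:
  1 = 2/5·(-5/3·λ + 5/3)  ⇒  λ = -1/2
Then r = λ/(1−λ) = (-1/2)/(3/2) = -1/3. Check: with r = -1/3, J = (3/2, 0) and [BEV]:[TJV] = 2/5 as required.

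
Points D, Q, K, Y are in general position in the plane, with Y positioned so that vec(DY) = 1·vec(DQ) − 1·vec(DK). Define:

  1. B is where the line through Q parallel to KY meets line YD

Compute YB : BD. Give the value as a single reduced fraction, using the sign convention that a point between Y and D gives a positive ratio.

YB:BD = -1/2

Assign D = (0, 0), Q = (1, 0), K = (0, 1), Y = (1, -1) — the answer is frame-independent, so this choice is without loss of generality.
1. B is where the line through Q parallel to KY meets line YD ⇒ B = (2, -2)
B = Y + t·(D−Y) with t = -1, so YB:BD = t:(1−t) = -1:2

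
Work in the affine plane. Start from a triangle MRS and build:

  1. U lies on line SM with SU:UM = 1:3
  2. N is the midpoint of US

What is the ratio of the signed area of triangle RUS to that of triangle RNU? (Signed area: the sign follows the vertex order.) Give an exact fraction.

[RUS]:[RNU] = -2

Set M = (0, 0), R = (1, 0), S = (0, 1); any affine frame gives the same invariant.
1. U lies on line SM with SU:UM = 1:3 ⇒ U = (0, 3/4)
2. N is the midpoint of US ⇒ N = (0, 7/8)
2·[RUS] = -1/4, 2·[RNU] = 1/8
[RUS]:[RNU] = -1/4:1/8 = -2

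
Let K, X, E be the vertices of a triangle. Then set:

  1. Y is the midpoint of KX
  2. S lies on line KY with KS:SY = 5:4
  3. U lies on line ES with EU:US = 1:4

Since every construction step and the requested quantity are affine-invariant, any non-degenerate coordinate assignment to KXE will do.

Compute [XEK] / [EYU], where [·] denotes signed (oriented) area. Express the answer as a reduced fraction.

[XEK]:[EYU] = -45/2

Choose coordinates K = (0, 0), X = (1, 0), E = (0, 1).
1. Y is the midpoint of KX ⇒ Y = (1/2, 0)
2. S lies on line KY with KS:SY = 5:4 ⇒ S = (5/18, 0)
3. U lies on line ES with EU:US = 1:4 ⇒ U = (1/18, 4/5)
2·[XEK] = 1, 2·[EYU] = -2/45
[XEK]:[EYU] = 1:-2/45 = -45/2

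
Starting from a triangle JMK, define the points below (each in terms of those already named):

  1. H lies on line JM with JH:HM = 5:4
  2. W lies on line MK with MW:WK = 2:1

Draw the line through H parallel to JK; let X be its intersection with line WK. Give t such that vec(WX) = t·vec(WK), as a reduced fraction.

Choose coordinates J = (0, 0), M = (1, 0), K = (0, 1).
1. H lies on line JM with JH:HM = 5:4 ⇒ H = (5/9, 0)
2. W lies on line MK with MW:WK = 2:1 ⇒ W = (1/3, 2/3)
through H parallel to JK: direction (0, 1); meets WK at X = (5/9, 4/9)
X = W + t·(K−W) with t = -2/3

t = -2/3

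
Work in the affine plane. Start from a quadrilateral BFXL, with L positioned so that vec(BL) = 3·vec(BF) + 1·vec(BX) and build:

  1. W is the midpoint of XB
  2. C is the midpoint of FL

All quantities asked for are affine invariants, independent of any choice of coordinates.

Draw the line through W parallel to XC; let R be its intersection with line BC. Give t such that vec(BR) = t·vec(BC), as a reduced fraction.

t = 1/2

Choose coordinates B = (0, 0), F = (1, 0), X = (0, 1), L = (3, 1).
1. W is the midpoint of XB ⇒ W = (0, 1/2)
2. C is the midpoint of FL ⇒ C = (2, 1/2)
through W parallel to XC: direction (2, -1/2); meets BC at R = (1, 1/4)
R = B + t·(C−B) with t = 1/2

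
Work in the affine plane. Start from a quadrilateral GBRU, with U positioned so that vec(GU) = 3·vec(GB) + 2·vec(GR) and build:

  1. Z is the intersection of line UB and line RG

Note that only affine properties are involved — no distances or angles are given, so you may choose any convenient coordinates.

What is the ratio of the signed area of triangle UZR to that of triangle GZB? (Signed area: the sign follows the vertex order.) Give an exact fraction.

[UZR]:[GZB] = -6

Work in coordinates with G = (0, 0), B = (1, 0), R = (0, 1), U = (3, 2).
1. Z is the intersection of line UB and line RG ⇒ Z = (0, -1)
2·[UZR] = -6, 2·[GZB] = 1
[UZR]:[GZB] = -6:1 = -6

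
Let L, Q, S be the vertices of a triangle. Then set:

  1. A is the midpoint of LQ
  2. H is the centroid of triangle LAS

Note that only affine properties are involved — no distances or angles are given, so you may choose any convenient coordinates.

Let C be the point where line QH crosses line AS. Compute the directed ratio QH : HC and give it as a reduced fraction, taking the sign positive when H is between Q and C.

Assign L = (0, 0), Q = (1, 0), S = (0, 1) — the answer is frame-independent, so this choice is without loss of generality.
1. A is the midpoint of LQ ⇒ A = (1/2, 0)
2. H is the centroid of triangle LAS ⇒ H = (1/6, 1/3)
line QH meets AS at C = (3/8, 1/4)
H = Q + t·(C−Q) with t = 4/3, so QH:HC = 4/3:-1/3

QH:HC = -4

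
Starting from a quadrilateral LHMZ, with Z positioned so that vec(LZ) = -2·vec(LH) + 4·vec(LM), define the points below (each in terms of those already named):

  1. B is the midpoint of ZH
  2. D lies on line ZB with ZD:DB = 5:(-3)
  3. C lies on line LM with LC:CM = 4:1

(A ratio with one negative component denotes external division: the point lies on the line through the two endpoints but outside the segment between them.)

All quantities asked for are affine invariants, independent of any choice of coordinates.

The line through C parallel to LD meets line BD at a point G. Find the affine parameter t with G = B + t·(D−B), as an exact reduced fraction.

t = 8/15

Set L = (0, 0), H = (1, 0), M = (0, 1), Z = (-2, 4); any affine frame gives the same invariant.
1. B is the midpoint of ZH ⇒ B = (-1/2, 2)
2. D lies on line ZB with ZD:DB = 5:(-3) ⇒ D = (7/4, -1)
3. C lies on line LM with LC:CM = 4:1 ⇒ C = (0, 4/5)
through C parallel to LD: direction (7/4, -1); meets BD at G = (7/10, 2/5)
G = B + t·(D−B) with t = 8/15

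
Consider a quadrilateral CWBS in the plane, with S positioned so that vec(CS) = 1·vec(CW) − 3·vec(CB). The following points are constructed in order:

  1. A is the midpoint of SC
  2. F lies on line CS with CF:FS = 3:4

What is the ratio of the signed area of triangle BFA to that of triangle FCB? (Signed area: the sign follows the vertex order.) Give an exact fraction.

[BFA]:[FCB] = -1/6

Assign C = (0, 0), W = (1, 0), B = (0, 1), S = (1, -3) — the answer is frame-independent, so this choice is without loss of generality.
1. A is the midpoint of SC ⇒ A = (1/2, -3/2)
2. F lies on line CS with CF:FS = 3:4 ⇒ F = (3/7, -9/7)
2·[BFA] = 1/14, 2·[FCB] = -3/7
[BFA]:[FCB] = 1/14:-3/7 = -1/6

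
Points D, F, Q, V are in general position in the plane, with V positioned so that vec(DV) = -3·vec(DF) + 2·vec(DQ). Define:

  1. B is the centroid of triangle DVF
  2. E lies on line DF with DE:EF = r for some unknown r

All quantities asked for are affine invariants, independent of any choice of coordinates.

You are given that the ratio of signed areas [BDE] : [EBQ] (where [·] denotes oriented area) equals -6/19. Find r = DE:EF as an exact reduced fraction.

Set D = (0, 0), F = (1, 0), Q = (0, 1), V = (-3, 2); any affine frame gives the same invariant.
1. B is the centroid of triangle DVF ⇒ B = (-2/3, 2/3)
2. With DE:EF = r, write λ = r/(r+1) so E = D + λ·(F−D); E is affine-linear in λ
Every point depending on E is an affine combination of E and λ-independent points, so each such coordinate is linear in λ; the λ² term in each signed area is a multiple of (F−D)×(F−D) = 0, so 2·[BDE] and 2·[EBQ] are each linear in λ. Evaluating at λ=0 and λ=1:
  2·[BDE] = 2/3·λ,   2·[EBQ] = -1/3·λ − 2/3
So [BDE]:[EBQ] = (2/3·λ) / (-1/3·λ − 2/3). Setting this equal to -6/19:
  2/3·λ = -6/19·(-1/3·λ − 2/3)  ⇒  λ = 3/8
Then r = λ/(1−λ) = (3/8)/(5/8) = 3/5. Check: with r = 3/5, E = (3/8, 0) and [BDE]:[EBQ] = -6/19 as required.

r = 3/5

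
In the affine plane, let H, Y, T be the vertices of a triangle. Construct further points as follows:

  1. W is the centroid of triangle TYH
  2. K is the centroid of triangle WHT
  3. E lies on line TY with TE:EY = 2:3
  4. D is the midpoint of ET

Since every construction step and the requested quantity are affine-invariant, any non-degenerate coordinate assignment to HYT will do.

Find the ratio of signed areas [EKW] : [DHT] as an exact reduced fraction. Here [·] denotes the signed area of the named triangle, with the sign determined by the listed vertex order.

[EKW]:[DHT] = -1/3

Set H = (0, 0), Y = (1, 0), T = (0, 1); any affine frame gives the same invariant.
1. W is the centroid of triangle TYH ⇒ W = (1/3, 1/3)
2. K is the centroid of triangle WHT ⇒ K = (1/9, 4/9)
3. E lies on line TY with TE:EY = 2:3 ⇒ E = (2/5, 3/5)
4. D is the midpoint of ET ⇒ D = (1/5, 4/5)
2·[EKW] = 1/15, 2·[DHT] = -1/5
[EKW]:[DHT] = 1/15:-1/5 = -1/3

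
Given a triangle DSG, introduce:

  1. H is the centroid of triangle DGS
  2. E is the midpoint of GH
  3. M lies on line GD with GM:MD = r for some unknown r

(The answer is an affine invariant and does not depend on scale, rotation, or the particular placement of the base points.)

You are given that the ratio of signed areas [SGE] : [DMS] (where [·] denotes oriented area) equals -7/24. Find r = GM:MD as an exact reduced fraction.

Assign D = (0, 0), S = (1, 0), G = (0, 1) — the answer is frame-independent, so this choice is without loss of generality.
1. H is the centroid of triangle DGS ⇒ H = (1/3, 1/3)
2. E is the midpoint of GH ⇒ E = (1/6, 2/3)
3. With GM:MD = r, write λ = r/(r+1) so M = G + λ·(D−G); M is affine-linear in λ
Every point depending on M is an affine combination of M and λ-independent points, so each such coordinate is linear in λ; the λ² term in each signed area is a multiple of (D−G)×(D−G) = 0, so 2·[SGE] and 2·[DMS] are each linear in λ. Evaluating at λ=0 and λ=1:
  2·[SGE] = 1/6,   2·[DMS] = λ − 1
So [SGE]:[DMS] = (1/6) / (λ − 1). Setting this equal to -7/24:
  1/6 = -7/24·(λ − 1)  ⇒  λ = 3/7
Then r = λ/(1−λ) = (3/7)/(4/7) = 3/4. Check: with r = 3/4, M = (0, 4/7) and [SGE]:[DMS] = -7/24 as required.

r = 3/4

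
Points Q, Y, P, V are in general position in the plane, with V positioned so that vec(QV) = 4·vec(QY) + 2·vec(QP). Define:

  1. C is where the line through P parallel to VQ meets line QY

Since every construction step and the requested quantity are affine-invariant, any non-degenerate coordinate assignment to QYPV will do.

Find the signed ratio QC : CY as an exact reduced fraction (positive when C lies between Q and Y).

Set Q = (0, 0), Y = (1, 0), P = (0, 1), V = (4, 2); any affine frame gives the same invariant.
1. C is where the line through P parallel to VQ meets line QY ⇒ C = (-2, 0)
C = Q + t·(Y−Q) with t = -2, so QC:CY = t:(1−t) = -2:3

QC:CY = -2/3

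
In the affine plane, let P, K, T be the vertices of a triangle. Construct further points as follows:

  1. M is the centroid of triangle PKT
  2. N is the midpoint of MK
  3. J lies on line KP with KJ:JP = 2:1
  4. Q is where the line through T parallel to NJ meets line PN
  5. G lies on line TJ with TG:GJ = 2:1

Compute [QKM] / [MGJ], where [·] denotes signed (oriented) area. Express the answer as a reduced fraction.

Work in coordinates with P = (0, 0), K = (1, 0), T = (0, 1).
1. M is the centroid of triangle PKT ⇒ M = (1/3, 1/3)
2. N is the midpoint of MK ⇒ N = (2/3, 1/6)
3. J lies on line KP with KJ:JP = 2:1 ⇒ J = (1/3, 0)
4. Q is where the line through T parallel to NJ meets line PN ⇒ Q = (-4, -1)
5. G lies on line TJ with TG:GJ = 2:1 ⇒ G = (2/9, 1/3)
2·[QKM] = 7/3, 2·[MGJ] = 1/27
[QKM]:[MGJ] = 7/3:1/27 = 63

[QKM]:[MGJ] = 63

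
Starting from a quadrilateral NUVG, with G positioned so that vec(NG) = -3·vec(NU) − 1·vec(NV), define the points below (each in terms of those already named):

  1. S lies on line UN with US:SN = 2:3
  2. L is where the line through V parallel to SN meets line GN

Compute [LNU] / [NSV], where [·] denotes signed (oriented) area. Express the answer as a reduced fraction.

Choose coordinates N = (0, 0), U = (1, 0), V = (0, 1), G = (-3, -1).
1. S lies on line UN with US:SN = 2:3 ⇒ S = (3/5, 0)
2. L is where the line through V parallel to SN meets line GN ⇒ L = (3, 1)
2·[LNU] = 1, 2·[NSV] = 3/5
[LNU]:[NSV] = 1:3/5 = 5/3

[LNU]:[NSV] = 5/3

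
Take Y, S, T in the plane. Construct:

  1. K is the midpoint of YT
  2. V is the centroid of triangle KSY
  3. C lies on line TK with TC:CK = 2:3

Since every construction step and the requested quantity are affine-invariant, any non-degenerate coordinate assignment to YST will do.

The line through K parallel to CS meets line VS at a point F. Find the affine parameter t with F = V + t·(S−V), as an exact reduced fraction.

t = 2/11

Assign Y = (0, 0), S = (1, 0), T = (0, 1) — the answer is frame-independent, so this choice is without loss of generality.
1. K is the midpoint of YT ⇒ K = (0, 1/2)
2. V is the centroid of triangle KSY ⇒ V = (1/3, 1/6)
3. C lies on line TK with TC:CK = 2:3 ⇒ C = (0, 4/5)
through K parallel to CS: direction (1, -4/5); meets VS at F = (5/11, 3/22)
F = V + t·(S−V) with t = 2/11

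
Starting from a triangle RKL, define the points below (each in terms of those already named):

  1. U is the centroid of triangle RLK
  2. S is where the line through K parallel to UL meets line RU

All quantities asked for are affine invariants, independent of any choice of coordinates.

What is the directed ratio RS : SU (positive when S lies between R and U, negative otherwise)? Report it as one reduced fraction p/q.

Assign R = (0, 0), K = (1, 0), L = (0, 1) — the answer is frame-independent, so this choice is without loss of generality.
1. U is the centroid of triangle RLK ⇒ U = (1/3, 1/3)
2. S is where the line through K parallel to UL meets line RU ⇒ S = (2/3, 2/3)
S = R + t·(U−R) with t = 2, so RS:SU = t:(1−t) = 2:-1

RS:SU = -2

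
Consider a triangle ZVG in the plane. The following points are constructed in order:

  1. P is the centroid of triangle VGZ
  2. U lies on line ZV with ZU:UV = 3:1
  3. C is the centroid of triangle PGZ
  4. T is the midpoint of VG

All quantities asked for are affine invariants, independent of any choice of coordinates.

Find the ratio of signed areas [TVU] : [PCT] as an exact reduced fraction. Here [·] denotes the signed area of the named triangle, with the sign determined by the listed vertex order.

Work in coordinates with Z = (0, 0), V = (1, 0), G = (0, 1).
1. P is the centroid of triangle VGZ ⇒ P = (1/3, 1/3)
2. U lies on line ZV with ZU:UV = 3:1 ⇒ U = (3/4, 0)
3. C is the centroid of triangle PGZ ⇒ C = (1/9, 4/9)
4. T is the midpoint of VG ⇒ T = (1/2, 1/2)
2·[TVU] = -1/8, 2·[PCT] = -1/18
[TVU]:[PCT] = -1/8:-1/18 = 9/4

[TVU]:[PCT] = 9/4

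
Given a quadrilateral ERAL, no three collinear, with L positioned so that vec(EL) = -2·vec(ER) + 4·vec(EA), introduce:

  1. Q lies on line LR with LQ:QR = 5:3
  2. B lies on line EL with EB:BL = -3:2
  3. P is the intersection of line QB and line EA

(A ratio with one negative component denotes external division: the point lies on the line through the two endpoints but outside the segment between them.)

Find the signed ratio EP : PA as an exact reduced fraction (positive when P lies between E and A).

Work in coordinates with E = (0, 0), R = (1, 0), A = (0, 1), L = (-2, 4).
1. Q lies on line LR with LQ:QR = 5:3 ⇒ Q = (-1/8, 3/2)
2. B lies on line EL with EB:BL = -3:2 ⇒ B = (-6, 12)
3. P is the intersection of line QB and line EA ⇒ P = (0, 60/47)
P = E + t·(A−E) with t = 60/47, so EP:PA = t:(1−t) = 60/47:-13/47

EP:PA = -60/13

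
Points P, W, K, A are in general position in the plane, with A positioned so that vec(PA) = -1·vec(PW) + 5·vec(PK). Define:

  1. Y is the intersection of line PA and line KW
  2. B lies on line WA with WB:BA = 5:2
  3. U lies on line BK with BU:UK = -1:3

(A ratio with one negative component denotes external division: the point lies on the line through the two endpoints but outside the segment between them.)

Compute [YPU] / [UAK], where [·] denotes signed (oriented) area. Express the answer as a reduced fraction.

[YPU]:[UAK] = 23/72

Set P = (0, 0), W = (1, 0), K = (0, 1), A = (-1, 5); any affine frame gives the same invariant.
1. Y is the intersection of line PA and line KW ⇒ Y = (-1/4, 5/4)
2. B lies on line WA with WB:BA = 5:2 ⇒ B = (-3/7, 25/7)
3. U lies on line BK with BU:UK = -1:3 ⇒ U = (-9/14, 34/7)
2·[YPU] = 23/56, 2·[UAK] = 9/7
[YPU]:[UAK] = 23/56:9/7 = 23/72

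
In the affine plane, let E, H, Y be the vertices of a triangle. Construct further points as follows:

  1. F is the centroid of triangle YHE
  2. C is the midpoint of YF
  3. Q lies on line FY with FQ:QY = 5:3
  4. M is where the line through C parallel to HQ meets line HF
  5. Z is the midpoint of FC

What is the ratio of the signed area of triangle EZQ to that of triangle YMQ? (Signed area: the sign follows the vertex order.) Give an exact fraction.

[EZQ]:[YMQ] = -5/4

Work in coordinates with E = (0, 0), H = (1, 0), Y = (0, 1).
1. F is the centroid of triangle YHE ⇒ F = (1/3, 1/3)
2. C is the midpoint of YF ⇒ C = (1/6, 2/3)
3. Q lies on line FY with FQ:QY = 5:3 ⇒ Q = (1/8, 3/4)
4. M is where the line through C parallel to HQ meets line HF ⇒ M = (13/15, 1/15)
5. Z is the midpoint of FC ⇒ Z = (1/4, 1/2)
2·[EZQ] = 1/8, 2·[YMQ] = -1/10
[EZQ]:[YMQ] = 1/8:-1/10 = -5/4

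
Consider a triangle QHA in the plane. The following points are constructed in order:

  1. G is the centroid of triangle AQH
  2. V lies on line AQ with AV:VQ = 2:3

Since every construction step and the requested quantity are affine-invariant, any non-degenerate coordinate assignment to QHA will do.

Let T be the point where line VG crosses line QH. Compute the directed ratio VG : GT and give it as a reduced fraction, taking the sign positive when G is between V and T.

VG:GT = 4/5

Work in coordinates with Q = (0, 0), H = (1, 0), A = (0, 1).
1. G is the centroid of triangle AQH ⇒ G = (1/3, 1/3)
2. V lies on line AQ with AV:VQ = 2:3 ⇒ V = (0, 3/5)
line VG meets QH at T = (3/4, 0)
G = V + t·(T−V) with t = 4/9, so VG:GT = 4/9:5/9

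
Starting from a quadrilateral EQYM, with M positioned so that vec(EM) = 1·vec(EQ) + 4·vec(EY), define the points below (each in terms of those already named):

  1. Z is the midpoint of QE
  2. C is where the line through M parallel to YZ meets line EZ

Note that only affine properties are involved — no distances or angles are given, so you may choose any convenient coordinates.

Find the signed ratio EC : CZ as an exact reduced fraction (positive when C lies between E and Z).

Set E = (0, 0), Q = (1, 0), Y = (0, 1), M = (1, 4); any affine frame gives the same invariant.
1. Z is the midpoint of QE ⇒ Z = (1/2, 0)
2. C is where the line through M parallel to YZ meets line EZ ⇒ C = (3, 0)
C = E + t·(Z−E) with t = 6, so EC:CZ = t:(1−t) = 6:-5

EC:CZ = -6/5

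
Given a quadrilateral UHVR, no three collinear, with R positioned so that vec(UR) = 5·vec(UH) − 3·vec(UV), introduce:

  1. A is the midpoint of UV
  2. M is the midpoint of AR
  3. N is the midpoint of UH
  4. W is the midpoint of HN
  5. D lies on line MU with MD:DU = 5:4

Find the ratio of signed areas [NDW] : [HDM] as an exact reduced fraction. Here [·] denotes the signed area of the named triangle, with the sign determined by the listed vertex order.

Assign U = (0, 0), H = (1, 0), V = (0, 1), R = (5, -3) — the answer is frame-independent, so this choice is without loss of generality.
1. A is the midpoint of UV ⇒ A = (0, 1/2)
2. M is the midpoint of AR ⇒ M = (5/2, -5/4)
3. N is the midpoint of UH ⇒ N = (1/2, 0)
4. W is the midpoint of HN ⇒ W = (3/4, 0)
5. D lies on line MU with MD:DU = 5:4 ⇒ D = (10/9, -5/9)
2·[NDW] = 5/36, 2·[HDM] = 25/36
[NDW]:[HDM] = 5/36:25/36 = 1/5

[NDW]:[HDM] = 1/5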